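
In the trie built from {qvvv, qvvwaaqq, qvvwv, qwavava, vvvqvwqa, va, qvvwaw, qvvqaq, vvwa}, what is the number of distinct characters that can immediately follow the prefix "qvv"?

Walk "qvv" from the root, arriving at one node.
Characters that immediately follow "qvv" among the stored strings: {q, v, w}.
That node has 3 child edges.

3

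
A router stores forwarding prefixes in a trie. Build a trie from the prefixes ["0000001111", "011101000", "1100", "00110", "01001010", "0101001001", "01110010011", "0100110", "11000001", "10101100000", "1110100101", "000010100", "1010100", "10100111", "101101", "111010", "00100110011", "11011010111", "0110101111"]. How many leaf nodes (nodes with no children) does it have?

A leaf is a node with no children — equivalently, the end of a word that is not a proper prefix of any other stored word.
Those words: "0000001111", "000010100", "00100110011", "00110", "01001010", "0100110", "0101001001", "0110101111", "01110010011", "011101000", "10100111", "1010100", "10101100000", "101101", "11000001", "11011010111", "1110100101"
Leaf count: 17

17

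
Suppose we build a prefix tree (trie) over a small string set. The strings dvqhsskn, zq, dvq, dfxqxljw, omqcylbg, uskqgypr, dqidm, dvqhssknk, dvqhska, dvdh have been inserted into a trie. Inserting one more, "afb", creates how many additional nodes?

3

"afb" shares no prefix with any stored word, so all 3 characters open new nodes.
3 − 0 = 3 new nodes.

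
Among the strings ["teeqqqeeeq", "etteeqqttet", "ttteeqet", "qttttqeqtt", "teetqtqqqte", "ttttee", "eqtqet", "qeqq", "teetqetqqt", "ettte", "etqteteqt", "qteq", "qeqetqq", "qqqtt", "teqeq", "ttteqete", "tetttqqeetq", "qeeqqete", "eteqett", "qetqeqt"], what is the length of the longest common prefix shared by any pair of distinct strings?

5

The deepest shared node is where two words last agree before diverging.
e.g. "teetqetqqt" and "teetqtqqqte" share the prefix "teetq" of length 5; no pair shares a longer one.
Longest shared-prefix length: 5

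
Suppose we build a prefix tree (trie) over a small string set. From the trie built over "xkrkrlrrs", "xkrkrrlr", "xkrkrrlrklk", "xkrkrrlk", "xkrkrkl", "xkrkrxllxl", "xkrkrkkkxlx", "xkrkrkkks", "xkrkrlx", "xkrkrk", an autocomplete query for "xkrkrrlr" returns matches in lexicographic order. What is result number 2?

Filter for "xkrkrrlr…" and sort: "xkrkrrlr", "xkrkrrlrklk"
The 2nd is xkrkrrlrklk.

xkrkrrlrklk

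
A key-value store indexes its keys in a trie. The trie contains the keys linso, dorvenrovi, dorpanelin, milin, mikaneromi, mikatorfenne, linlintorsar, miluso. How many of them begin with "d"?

2

Traverse to the node for "d", then collect every word in that subtree.
Matches: "dorpanelin", "dorvenrovi"
Count: 2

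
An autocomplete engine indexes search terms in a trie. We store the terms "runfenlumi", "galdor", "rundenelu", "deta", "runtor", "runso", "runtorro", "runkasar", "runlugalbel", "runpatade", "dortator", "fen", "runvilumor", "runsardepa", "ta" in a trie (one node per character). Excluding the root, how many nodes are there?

77

For each word, the new-node count is its length minus the longest prefix already in the trie:
  "runfenlumi" → 10 new (r, u, n, f, e, n, l, u, m, i)
  "galdor" → 6 new (g, a, l, d, o, r)
  "rundenelu" → prefix "run" already present; 6 new (d, e, n, e, l, u)
  "deta" → 4 new (d, e, t, a)
  "runtor" → prefix "run" already present; 3 new (t, o, r)
  "runso" → prefix "run" already present; 2 new (s, o)
  "runtorro" → prefix "runtor" already present; 2 new (r, o)
  "runkasar" → prefix "run" already present; 5 new (k, a, s, a, r)
  "runlugalbel" → prefix "run" already present; 8 new (l, u, g, a, l, b, e, l)
  "runpatade" → prefix "run" already present; 6 new (p, a, t, a, d, e)
  "dortator" → prefix "d" already present; 7 new (o, r, t, a, t, o, r)
  "fen" → 3 new (f, e, n)
  "runvilumor" → prefix "run" already present; 7 new (v, i, l, u, m, o, r)
  "runsardepa" → prefix "runs" already present; 6 new (a, r, d, e, p, a)
  "ta" → 2 new (t, a)
Total nodes = 10 + 6 + 6 + 4 + 3 + 2 + 2 + 5 + 8 + 6 + 7 + 3 + 7 + 6 + 2 = 77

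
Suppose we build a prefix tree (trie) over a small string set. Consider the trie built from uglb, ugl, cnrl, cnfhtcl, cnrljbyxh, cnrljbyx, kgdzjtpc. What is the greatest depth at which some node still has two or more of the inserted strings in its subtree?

8

The deepest shared node is where two words last agree before diverging.
"cnrljbyx" and "cnrljbyxh" agree on "cnrljbyx" (8 characters) before diverging; nothing deeper is shared.
Longest shared-prefix length: 8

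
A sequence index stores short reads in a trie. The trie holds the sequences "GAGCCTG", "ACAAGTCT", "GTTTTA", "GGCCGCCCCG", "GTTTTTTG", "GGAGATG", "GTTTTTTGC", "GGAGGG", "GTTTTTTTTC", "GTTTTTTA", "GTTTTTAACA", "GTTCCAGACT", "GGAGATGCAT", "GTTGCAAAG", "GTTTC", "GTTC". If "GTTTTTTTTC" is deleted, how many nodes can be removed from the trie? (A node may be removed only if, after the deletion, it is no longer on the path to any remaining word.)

A node on "GTTTTTTTTC"'s path can go only if nothing else ends at it or branches off below it.
The suffix "TTC" (3 nodes) is used only by "GTTTTTTTTC"; the node for "GTTTTTT" still has the child "G", so pruning stops there.
Nodes removed: 3

3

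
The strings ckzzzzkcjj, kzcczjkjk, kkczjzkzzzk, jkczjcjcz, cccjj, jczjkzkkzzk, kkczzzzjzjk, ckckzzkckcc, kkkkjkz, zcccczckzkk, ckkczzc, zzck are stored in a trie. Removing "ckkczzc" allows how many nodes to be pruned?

5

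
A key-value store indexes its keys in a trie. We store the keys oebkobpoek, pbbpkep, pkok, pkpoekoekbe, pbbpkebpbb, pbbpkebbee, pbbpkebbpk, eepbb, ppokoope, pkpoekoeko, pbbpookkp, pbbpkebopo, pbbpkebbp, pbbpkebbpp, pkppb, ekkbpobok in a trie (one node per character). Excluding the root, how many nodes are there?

For each word, the new-node count is its length minus the longest prefix already in the trie:
  "oebkobpoek" → 10 new (o, e, b, k, o, b, p, o, e, k)
  "pbbpkep" → 7 new (p, b, b, p, k, e, p)
  "pkok" → prefix "p" already present; 3 new (k, o, k)
  "pkpoekoekbe" → prefix "pk" already present; 9 new (p, o, e, k, o, e, k, b, e)
  "pbbpkebpbb" → prefix "pbbpke" already present; 4 new (b, p, b, b)
  "pbbpkebbee" → prefix "pbbpkeb" already present; 3 new (b, e, e)
  "pbbpkebbpk" → prefix "pbbpkebb" already present; 2 new (p, k)
  "eepbb" → 5 new (e, e, p, b, b)
  "ppokoope" → prefix "p" already present; 7 new (p, o, k, o, o, p, e)
  "pkpoekoeko" → prefix "pkpoekoek" already present; 1 new (o)
  "pbbpookkp" → prefix "pbbp" already present; 5 new (o, o, k, k, p)
  "pbbpkebopo" → prefix "pbbpkeb" already present; 3 new (o, p, o)
  "pbbpkebbp" → prefix "pbbpkebbp" already present; 0 new (none)
  "pbbpkebbpp" → prefix "pbbpkebbp" already present; 1 new (p)
  "pkppb" → prefix "pkp" already present; 2 new (p, b)
  "ekkbpobok" → prefix "e" already present; 8 new (k, k, b, p, o, b, o, k)
Total nodes = 10 + 7 + 3 + 9 + 4 + 3 + 2 + 5 + 7 + 1 + 5 + 3 + 0 + 1 + 2 + 8 = 70

70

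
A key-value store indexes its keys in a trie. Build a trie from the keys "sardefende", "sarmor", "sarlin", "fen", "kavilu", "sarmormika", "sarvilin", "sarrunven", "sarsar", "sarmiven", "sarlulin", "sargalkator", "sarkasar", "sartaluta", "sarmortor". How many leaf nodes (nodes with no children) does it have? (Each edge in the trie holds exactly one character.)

A leaf is a node with no children — equivalently, the end of a word that is not a proper prefix of any other stored word.
Those words: "fen", "kavilu", "sardefende", "sargalkator", "sarkasar", "sarlin", "sarlulin", "sarmiven", "sarmormika", "sarmortor", "sarrunven", "sarsar", "sartaluta", "sarvilin"
Leaf count: 14

14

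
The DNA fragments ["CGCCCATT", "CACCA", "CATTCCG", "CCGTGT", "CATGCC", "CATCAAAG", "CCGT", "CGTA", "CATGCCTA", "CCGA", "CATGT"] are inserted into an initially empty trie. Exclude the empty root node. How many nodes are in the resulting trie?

36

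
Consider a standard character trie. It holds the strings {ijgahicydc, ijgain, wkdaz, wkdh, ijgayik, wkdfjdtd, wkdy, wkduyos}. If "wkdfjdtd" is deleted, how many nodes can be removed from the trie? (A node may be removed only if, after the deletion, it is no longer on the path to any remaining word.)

5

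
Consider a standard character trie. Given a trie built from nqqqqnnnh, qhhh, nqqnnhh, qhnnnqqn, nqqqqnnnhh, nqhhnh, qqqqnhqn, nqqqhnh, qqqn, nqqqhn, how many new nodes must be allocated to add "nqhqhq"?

"nqh" is already a path in the trie; the remaining "qhq" must be added.
Each of the 3 remaining characters creates one node.

3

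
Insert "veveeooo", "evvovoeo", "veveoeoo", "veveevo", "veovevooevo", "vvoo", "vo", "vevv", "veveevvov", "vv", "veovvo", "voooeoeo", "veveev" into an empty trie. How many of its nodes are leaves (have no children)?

A leaf is a node with no children — equivalently, the end of a word that is not a proper prefix of any other stored word.
Those words: "evvovoeo", "veovevooevo", "veovvo", "veveeooo", "veveevo", "veveevvov", "veveoeoo", "vevv", "voooeoeo", "vvoo"
Leaf count: 10

10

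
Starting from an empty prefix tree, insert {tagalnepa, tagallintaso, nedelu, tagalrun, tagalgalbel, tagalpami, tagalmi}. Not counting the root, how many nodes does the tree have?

For each word, the new-node count is its length minus the longest prefix already in the trie:
  "tagalnepa" → 9 new (t, a, g, a, l, n, e, p, a)
  "tagallintaso" → prefix "tagal" already present; 7 new (l, i, n, t, a, s, o)
  "nedelu" → 6 new (n, e, d, e, l, u)
  "tagalrun" → prefix "tagal" already present; 3 new (r, u, n)
  "tagalgalbel" → prefix "tagal" already present; 6 new (g, a, l, b, e, l)
  "tagalpami" → prefix "tagal" already present; 4 new (p, a, m, i)
  "tagalmi" → prefix "tagal" already present; 2 new (m, i)
Total nodes = 9 + 7 + 6 + 3 + 6 + 4 + 2 = 37

37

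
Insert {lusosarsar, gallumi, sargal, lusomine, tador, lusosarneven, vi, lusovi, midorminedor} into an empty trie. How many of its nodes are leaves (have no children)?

Leaves are exactly the stored words that no other stored word extends.
Those words: "gallumi", "lusomine", "lusosarneven", "lusosarsar", "lusovi", "midorminedor", "sargal", "tador", "vi"
Leaf count: 9

9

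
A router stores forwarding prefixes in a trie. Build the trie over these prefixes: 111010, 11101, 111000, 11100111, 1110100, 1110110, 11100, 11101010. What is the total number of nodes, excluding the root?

Trie structure (* marks end of a word):
(root)
└─ 1
   └─ 1
      └─ 1
         └─ 0
            ├─ 0 *
            │  ├─ 0 *
            │  └─ 1
            │     └─ 1
            │        └─ 1 *
            └─ 1 *
               ├─ 0 *
               │  ├─ 0 *
               │  └─ 1
               │     └─ 0 *
               └─ 1
                  └─ 0 *
Counting every labelled node above: 16.

16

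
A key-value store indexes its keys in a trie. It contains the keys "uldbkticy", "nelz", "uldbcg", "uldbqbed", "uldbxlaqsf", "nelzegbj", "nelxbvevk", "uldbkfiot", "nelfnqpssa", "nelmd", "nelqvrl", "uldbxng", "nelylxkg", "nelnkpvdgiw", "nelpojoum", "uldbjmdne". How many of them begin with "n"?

Filter for entries beginning with "n":
Matches: "nelfnqpssa", "nelmd", "nelnkpvdgiw", "nelpojoum", "nelqvrl", "nelxbvevk", "nelylxkg", "nelz", "nelzegbj"
Count: 9

9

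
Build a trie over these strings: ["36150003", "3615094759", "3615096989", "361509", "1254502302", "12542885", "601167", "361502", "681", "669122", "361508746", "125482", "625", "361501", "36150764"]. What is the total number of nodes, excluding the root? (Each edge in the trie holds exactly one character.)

57

Insert word by word; a character creates a node only if that edge doesn't already exist:
  "36150003" → 8 new (3, 6, 1, 5, 0, 0, 0, 3)
  "3615094759" → prefix "36150" already present; 5 new (9, 4, 7, 5, 9)
  "3615096989" → prefix "361509" already present; 4 new (6, 9, 8, 9)
  "361509" → prefix "361509" already present; 0 new (none)
  "1254502302" → 10 new (1, 2, 5, 4, 5, 0, 2, 3, 0, 2)
  "12542885" → prefix "1254" already present; 4 new (2, 8, 8, 5)
  "601167" → 6 new (6, 0, 1, 1, 6, 7)
  "361502" → prefix "36150" already present; 1 new (2)
  "681" → prefix "6" already present; 2 new (8, 1)
  "669122" → prefix "6" already present; 5 new (6, 9, 1, 2, 2)
  "361508746" → prefix "36150" already present; 4 new (8, 7, 4, 6)
  "125482" → prefix "1254" already present; 2 new (8, 2)
  "625" → prefix "6" already present; 2 new (2, 5)
  "361501" → prefix "36150" already present; 1 new (1)
  "36150764" → prefix "36150" already present; 3 new (7, 6, 4)
Total nodes = 8 + 5 + 4 + 0 + 10 + 4 + 6 + 1 + 2 + 5 + 4 + 2 + 2 + 1 + 3 = 57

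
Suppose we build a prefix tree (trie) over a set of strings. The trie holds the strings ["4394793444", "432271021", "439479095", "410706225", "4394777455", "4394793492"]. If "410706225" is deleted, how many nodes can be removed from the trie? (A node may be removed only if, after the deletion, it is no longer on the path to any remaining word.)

After clearing the end-marker at "410706225", prune upward until reaching a node still needed by another word.
The suffix "10706225" (8 nodes) is used only by "410706225"; the node for "4" still has the child "3", so pruning stops there.
Nodes removed: 8

8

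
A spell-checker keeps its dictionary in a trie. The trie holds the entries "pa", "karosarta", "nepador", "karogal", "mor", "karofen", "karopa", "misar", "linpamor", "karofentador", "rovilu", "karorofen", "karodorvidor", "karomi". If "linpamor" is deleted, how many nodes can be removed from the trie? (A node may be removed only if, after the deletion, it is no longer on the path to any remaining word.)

8

After clearing the end-marker at "linpamor", prune upward until reaching a node still needed by another word.
No other word shares any prefix with "linpamor", so all 8 of its nodes go.
Nodes removed: 8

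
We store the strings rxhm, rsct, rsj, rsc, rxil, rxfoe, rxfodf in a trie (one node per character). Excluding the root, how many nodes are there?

15

Trie structure (* marks end of a word):
(root)
└─ r
   ├─ s
   │  ├─ c *
   │  │  └─ t *
   │  └─ j *
   └─ x
      ├─ f
      │  └─ o
      │     ├─ d
      │     │  └─ f *
      │     └─ e *
      ├─ h
      │  └─ m *
      └─ i
         └─ l *
Counting every labelled node above: 15.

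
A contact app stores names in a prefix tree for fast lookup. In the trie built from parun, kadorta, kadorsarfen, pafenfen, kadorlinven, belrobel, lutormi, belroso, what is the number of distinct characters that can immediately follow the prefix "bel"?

Follow the path "bel" to its node, then look at its outgoing edges.
Distinct next characters after "bel": r.
That node has 1 child edge.

1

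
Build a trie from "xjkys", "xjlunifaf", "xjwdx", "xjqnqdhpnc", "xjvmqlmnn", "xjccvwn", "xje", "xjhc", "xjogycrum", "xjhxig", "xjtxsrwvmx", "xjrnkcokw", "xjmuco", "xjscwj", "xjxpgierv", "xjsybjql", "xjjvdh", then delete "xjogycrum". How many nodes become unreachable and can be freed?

7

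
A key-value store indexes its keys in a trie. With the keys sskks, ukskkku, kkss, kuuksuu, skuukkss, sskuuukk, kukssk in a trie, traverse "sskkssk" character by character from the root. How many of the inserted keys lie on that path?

Traverse "sskkssk" character by character; count nodes along the way that are marked as word ends.
Prefixes of the query that are stored words: "sskks"
Count: 1

1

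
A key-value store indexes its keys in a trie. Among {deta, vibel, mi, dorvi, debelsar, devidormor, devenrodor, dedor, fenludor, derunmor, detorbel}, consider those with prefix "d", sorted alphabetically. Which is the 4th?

Words with prefix "d", in lexicographic order: "debelsar", "dedor", "derunmor", "deta", "detorbel", "devenrodor", "devidormor", "dorvi"
Position 4: deta

deta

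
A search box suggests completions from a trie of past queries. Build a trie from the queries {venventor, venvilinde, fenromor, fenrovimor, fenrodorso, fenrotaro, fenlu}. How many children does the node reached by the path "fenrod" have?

Walk "fenrod" from the root, arriving at one node.
Characters that immediately follow "fenrod" among the stored strings: {o}.
That node has 1 child edge.

1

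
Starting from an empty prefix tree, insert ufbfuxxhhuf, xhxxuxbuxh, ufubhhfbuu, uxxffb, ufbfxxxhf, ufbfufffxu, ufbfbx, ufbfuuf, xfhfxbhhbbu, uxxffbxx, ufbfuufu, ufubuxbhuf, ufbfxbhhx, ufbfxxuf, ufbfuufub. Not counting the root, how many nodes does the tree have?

74

Insert word by word; a character creates a node only if that edge doesn't already exist:
  "ufbfuxxhhuf" → 11 new (u, f, b, f, u, x, x, h, h, u, f)
  "xhxxuxbuxh" → 10 new (x, h, x, x, u, x, b, u, x, h)
  "ufubhhfbuu" → prefix "uf" already present; 8 new (u, b, h, h, f, b, u, u)
  "uxxffb" → prefix "u" already present; 5 new (x, x, f, f, b)
  "ufbfxxxhf" → prefix "ufbf" already present; 5 new (x, x, x, h, f)
  "ufbfufffxu" → prefix "ufbfu" already present; 5 new (f, f, f, x, u)
  "ufbfbx" → prefix "ufbf" already present; 2 new (b, x)
  "ufbfuuf" → prefix "ufbfu" already present; 2 new (u, f)
  "xfhfxbhhbbu" → prefix "x" already present; 10 new (f, h, f, x, b, h, h, b, b, u)
  "uxxffbxx" → prefix "uxxffb" already present; 2 new (x, x)
  "ufbfuufu" → prefix "ufbfuuf" already present; 1 new (u)
  "ufubuxbhuf" → prefix "ufub" already present; 6 new (u, x, b, h, u, f)
  "ufbfxbhhx" → prefix "ufbfx" already present; 4 new (b, h, h, x)
  "ufbfxxuf" → prefix "ufbfxx" already present; 2 new (u, f)
  "ufbfuufub" → prefix "ufbfuufu" already present; 1 new (b)
Total nodes = 11 + 10 + 8 + 5 + 5 + 5 + 2 + 2 + 10 + 2 + 1 + 6 + 4 + 2 + 1 = 74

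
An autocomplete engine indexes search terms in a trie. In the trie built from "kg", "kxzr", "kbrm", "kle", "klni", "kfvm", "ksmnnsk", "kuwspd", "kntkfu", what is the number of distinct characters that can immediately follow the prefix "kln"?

Follow the path "kln" to its node, then look at its outgoing edges.
Distinct next characters after "kln": i.
That node has 1 child edge.

1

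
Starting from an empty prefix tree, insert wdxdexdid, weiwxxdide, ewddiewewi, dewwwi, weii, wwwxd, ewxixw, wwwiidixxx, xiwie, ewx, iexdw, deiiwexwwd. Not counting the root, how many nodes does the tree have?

For each word, the new-node count is its length minus the longest prefix already in the trie:
  "wdxdexdid" → 9 new (w, d, x, d, e, x, d, i, d)
  "weiwxxdide" → prefix "w" already present; 9 new (e, i, w, x, x, d, i, d, e)
  "ewddiewewi" → 10 new (e, w, d, d, i, e, w, e, w, i)
  "dewwwi" → 6 new (d, e, w, w, w, i)
  "weii" → prefix "wei" already present; 1 new (i)
  "wwwxd" → prefix "w" already present; 4 new (w, w, x, d)
  "ewxixw" → prefix "ew" already present; 4 new (x, i, x, w)
  "wwwiidixxx" → prefix "www" already present; 7 new (i, i, d, i, x, x, x)
  "xiwie" → 5 new (x, i, w, i, e)
  "ewx" → prefix "ewx" already present; 0 new (none)
  "iexdw" → 5 new (i, e, x, d, w)
  "deiiwexwwd" → prefix "de" already present; 8 new (i, i, w, e, x, w, w, d)
Total nodes = 9 + 9 + 10 + 6 + 1 + 4 + 4 + 7 + 5 + 0 + 5 + 8 = 68

68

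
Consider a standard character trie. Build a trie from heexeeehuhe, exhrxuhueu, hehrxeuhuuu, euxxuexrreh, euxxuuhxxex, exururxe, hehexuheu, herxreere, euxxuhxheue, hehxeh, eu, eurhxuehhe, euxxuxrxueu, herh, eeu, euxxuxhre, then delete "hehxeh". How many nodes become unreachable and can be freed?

3

After clearing the end-marker at "hehxeh", prune upward until reaching a node still needed by another word.
The suffix "xeh" (3 nodes) is used only by "hehxeh"; the node for "heh" still has the child "r", so pruning stops there.
Nodes removed: 3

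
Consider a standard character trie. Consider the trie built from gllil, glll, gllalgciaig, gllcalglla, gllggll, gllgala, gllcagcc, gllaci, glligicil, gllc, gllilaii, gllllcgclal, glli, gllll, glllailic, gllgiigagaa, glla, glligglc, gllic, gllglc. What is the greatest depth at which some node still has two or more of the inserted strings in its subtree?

5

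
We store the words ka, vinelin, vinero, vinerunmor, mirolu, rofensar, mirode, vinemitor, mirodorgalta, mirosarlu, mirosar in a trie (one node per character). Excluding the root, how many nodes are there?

For each word, the new-node count is its length minus the longest prefix already in the trie:
  "ka" → 2 new (k, a)
  "vinelin" → 7 new (v, i, n, e, l, i, n)
  "vinero" → prefix "vine" already present; 2 new (r, o)
  "vinerunmor" → prefix "viner" already present; 5 new (u, n, m, o, r)
  "mirolu" → 6 new (m, i, r, o, l, u)
  "rofensar" → 8 new (r, o, f, e, n, s, a, r)
  "mirode" → prefix "miro" already present; 2 new (d, e)
  "vinemitor" → prefix "vine" already present; 5 new (m, i, t, o, r)
  "mirodorgalta" → prefix "mirod" already present; 7 new (o, r, g, a, l, t, a)
  "mirosarlu" → prefix "miro" already present; 5 new (s, a, r, l, u)
  "mirosar" → prefix "mirosar" already present; 0 new (none)
Total nodes = 2 + 7 + 2 + 5 + 6 + 8 + 2 + 5 + 7 + 5 + 0 = 49

49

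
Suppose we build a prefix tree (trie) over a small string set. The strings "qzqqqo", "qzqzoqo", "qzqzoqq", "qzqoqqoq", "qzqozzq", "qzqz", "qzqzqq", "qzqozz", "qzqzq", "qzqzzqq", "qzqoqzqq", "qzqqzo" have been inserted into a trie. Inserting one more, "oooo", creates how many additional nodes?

Nothing in the trie begins with "o"; the whole of "oooo" is new.
4 − 0 = 4 new nodes.

4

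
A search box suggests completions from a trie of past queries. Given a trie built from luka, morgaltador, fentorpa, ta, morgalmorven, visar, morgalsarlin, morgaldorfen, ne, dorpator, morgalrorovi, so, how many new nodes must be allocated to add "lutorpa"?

5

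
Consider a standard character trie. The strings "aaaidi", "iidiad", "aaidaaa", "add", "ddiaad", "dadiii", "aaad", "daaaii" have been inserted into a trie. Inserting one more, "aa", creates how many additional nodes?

0

Every character of "aa" already lies on an existing path (it is a prefix of some stored word).
No new nodes are needed: 0.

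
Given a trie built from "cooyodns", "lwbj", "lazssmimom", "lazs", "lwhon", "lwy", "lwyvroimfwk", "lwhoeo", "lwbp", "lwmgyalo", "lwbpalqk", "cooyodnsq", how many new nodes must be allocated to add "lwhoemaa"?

Walking "lwhoemaa" from the root, the first 5 characters ("lwhoe") follow existing edges; "m" is the first miss.
New nodes needed: |"lwhoemaa"| − 5 = 8 − 5 = 3.

3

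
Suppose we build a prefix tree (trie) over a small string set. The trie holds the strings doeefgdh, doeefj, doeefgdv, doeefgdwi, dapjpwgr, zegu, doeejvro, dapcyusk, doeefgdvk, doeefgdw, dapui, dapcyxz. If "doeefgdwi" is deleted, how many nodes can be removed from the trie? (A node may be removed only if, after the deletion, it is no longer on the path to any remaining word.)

1

Walk "doeefgdwi" from the leaf back toward the root, removing each node that no remaining word uses.
The suffix "i" (1 node) is used only by "doeefgdwi"; "doeefgdw" is itself a stored word, so pruning stops there.
Nodes removed: 1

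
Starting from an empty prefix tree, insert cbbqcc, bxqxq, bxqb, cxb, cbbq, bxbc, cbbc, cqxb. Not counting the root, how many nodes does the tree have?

20

Trie structure (* marks end of a word):
(root)
├─ b
│  └─ x
│     ├─ b
│     │  └─ c *
│     └─ q
│        ├─ b *
│        └─ x
│           └─ q *
└─ c
   ├─ b
   │  └─ b
   │     ├─ c *
   │     └─ q *
   │        └─ c
   │           └─ c *
   ├─ q
   │  └─ x
   │     └─ b *
   └─ x
      └─ b *
Counting every labelled node above: 20.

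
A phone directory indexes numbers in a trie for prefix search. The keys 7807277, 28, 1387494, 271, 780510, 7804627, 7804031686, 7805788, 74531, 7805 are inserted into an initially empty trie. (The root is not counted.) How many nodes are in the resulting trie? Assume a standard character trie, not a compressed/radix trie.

38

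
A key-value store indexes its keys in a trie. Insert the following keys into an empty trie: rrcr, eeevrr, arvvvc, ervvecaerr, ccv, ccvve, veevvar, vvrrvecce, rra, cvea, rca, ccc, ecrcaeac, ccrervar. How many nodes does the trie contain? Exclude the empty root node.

65

Count nodes per top-level branch (shared prefixes stored once):
  'a'-branch (arvvvc): 6 nodes
  'c'-branch (ccc, ccrervar, ccv, ccvve, cvea): 15 nodes
  'e'-branch (ecrcaeac, eeevrr, ervvecaerr): 22 nodes
  'r'-branch (rca, rra, rrcr): 7 nodes
  'v'-branch (veevvar, vvrrvecce): 15 nodes
Sum: 65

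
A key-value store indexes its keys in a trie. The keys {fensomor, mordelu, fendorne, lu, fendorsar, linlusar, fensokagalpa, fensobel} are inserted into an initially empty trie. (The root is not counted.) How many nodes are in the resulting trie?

42

Trace insertions, counting only characters that open a new branch:
  "fensomor" → 8 new (f, e, n, s, o, m, o, r)
  "mordelu" → 7 new (m, o, r, d, e, l, u)
  "fendorne" → prefix "fen" already present; 5 new (d, o, r, n, e)
  "lu" → 2 new (l, u)
  "fendorsar" → prefix "fendor" already present; 3 new (s, a, r)
  "linlusar" → prefix "l" already present; 7 new (i, n, l, u, s, a, r)
  "fensokagalpa" → prefix "fenso" already present; 7 new (k, a, g, a, l, p, a)
  "fensobel" → prefix "fenso" already present; 3 new (b, e, l)
Total nodes = 8 + 7 + 5 + 2 + 3 + 7 + 7 + 3 = 42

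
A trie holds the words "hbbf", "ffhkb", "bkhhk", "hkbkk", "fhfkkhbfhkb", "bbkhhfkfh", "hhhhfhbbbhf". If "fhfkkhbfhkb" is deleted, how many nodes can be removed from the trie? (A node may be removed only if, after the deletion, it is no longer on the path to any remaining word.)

A node on "fhfkkhbfhkb"'s path can go only if nothing else ends at it or branches off below it.
The suffix "hfkkhbfhkb" (10 nodes) is used only by "fhfkkhbfhkb"; the node for "f" still has the child "f", so pruning stops there.
Nodes removed: 10

10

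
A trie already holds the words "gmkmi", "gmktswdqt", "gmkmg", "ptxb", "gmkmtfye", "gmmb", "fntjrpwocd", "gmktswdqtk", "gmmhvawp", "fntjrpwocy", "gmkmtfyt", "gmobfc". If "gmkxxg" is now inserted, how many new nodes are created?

The longest prefix of "gmkxxg" already in the trie is "gmk" (length 3).
So 6 − 3 = 3 new nodes.

3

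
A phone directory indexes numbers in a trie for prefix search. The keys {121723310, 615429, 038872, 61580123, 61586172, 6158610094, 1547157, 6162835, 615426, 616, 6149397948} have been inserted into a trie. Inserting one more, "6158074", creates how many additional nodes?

2

Walking "6158074" from the root, the first 5 characters ("61580") follow existing edges; "7" is the first miss.
Each of the 2 remaining characters creates one node.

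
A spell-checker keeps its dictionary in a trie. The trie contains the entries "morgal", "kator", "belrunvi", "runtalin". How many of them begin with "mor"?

Filter for entries beginning with "mor":
Words under "mor": morgal
Count: 1

1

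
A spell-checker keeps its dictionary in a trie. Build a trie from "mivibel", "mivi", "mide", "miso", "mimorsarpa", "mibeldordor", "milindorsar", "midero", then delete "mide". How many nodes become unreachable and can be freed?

After clearing the end-marker at "mide", prune upward until reaching a node still needed by another word.
Every node on "mide" is still needed (e.g. by "midero"), so nothing is freed.
Nodes removed: 0

0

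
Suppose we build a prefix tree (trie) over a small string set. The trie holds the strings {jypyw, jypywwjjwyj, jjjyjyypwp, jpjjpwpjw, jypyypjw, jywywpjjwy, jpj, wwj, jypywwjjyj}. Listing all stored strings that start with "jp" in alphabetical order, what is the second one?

jpjjpwpjw

DFS of the "jp" subtree visits, in order: "jpj", "jpjjpwpjw"
Position 2: jpjjpwpjw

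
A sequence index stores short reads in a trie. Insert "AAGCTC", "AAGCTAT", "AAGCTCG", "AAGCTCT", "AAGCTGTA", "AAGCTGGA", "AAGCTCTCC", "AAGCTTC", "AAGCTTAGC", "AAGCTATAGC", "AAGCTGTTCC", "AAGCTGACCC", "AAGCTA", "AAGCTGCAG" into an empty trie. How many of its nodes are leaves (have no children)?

10

A leaf is a node with no children — equivalently, the end of a word that is not a proper prefix of any other stored word.
Those words: "AAGCTATAGC", "AAGCTCG", "AAGCTCTCC", "AAGCTGACCC", "AAGCTGCAG", "AAGCTGGA", "AAGCTGTA", "AAGCTGTTCC", "AAGCTTAGC", "AAGCTTC"
Leaf count: 10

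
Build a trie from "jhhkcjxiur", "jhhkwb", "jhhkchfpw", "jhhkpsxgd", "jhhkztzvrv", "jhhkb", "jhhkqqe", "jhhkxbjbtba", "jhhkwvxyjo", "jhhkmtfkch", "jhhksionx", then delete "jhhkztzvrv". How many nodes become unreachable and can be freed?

6

A node on "jhhkztzvrv"'s path can go only if nothing else ends at it or branches off below it.
The suffix "ztzvrv" (6 nodes) is used only by "jhhkztzvrv"; the node for "jhhk" still has the child "c", so pruning stops there.
Nodes removed: 6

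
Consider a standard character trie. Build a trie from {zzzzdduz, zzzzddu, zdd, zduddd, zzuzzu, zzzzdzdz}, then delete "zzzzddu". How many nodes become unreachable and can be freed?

0

A node on "zzzzddu"'s path can go only if nothing else ends at it or branches off below it.
Every node on "zzzzddu" is still needed (e.g. by "zzzzdduz"), so nothing is freed.
Nodes removed: 0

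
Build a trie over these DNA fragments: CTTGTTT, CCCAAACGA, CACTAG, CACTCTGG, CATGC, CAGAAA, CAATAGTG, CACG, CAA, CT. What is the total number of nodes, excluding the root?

38

Trace insertions, counting only characters that open a new branch:
  "CTTGTTT" → 7 new (C, T, T, G, T, T, T)
  "CCCAAACGA" → prefix "C" already present; 8 new (C, C, A, A, A, C, G, A)
  "CACTAG" → prefix "C" already present; 5 new (A, C, T, A, G)
  "CACTCTGG" → prefix "CACT" already present; 4 new (C, T, G, G)
  "CATGC" → prefix "CA" already present; 3 new (T, G, C)
  "CAGAAA" → prefix "CA" already present; 4 new (G, A, A, A)
  "CAATAGTG" → prefix "CA" already present; 6 new (A, T, A, G, T, G)
  "CACG" → prefix "CAC" already present; 1 new (G)
  "CAA" → prefix "CAA" already present; 0 new (none)
  "CT" → prefix "CT" already present; 0 new (none)
Total nodes = 7 + 8 + 5 + 4 + 3 + 4 + 6 + 1 + 0 + 0 = 38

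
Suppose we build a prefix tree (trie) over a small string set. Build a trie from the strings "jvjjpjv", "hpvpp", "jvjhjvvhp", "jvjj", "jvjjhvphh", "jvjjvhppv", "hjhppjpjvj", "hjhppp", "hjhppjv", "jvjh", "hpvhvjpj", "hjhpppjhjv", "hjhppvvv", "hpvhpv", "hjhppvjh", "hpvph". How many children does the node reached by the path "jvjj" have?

The children of the "jvjj" node are the distinct next characters among strings starting with "jvjj".
Distinct next characters after "jvjj": h, p, v.
That node has 3 child edges.

3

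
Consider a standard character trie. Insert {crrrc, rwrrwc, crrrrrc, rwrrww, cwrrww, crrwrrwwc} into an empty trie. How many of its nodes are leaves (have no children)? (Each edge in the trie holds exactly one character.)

6

Leaves are exactly the stored words that no other stored word extends.
Those words: "crrrc", "crrrrrc", "crrwrrwwc", "cwrrww", "rwrrwc", "rwrrww"
Leaf count: 6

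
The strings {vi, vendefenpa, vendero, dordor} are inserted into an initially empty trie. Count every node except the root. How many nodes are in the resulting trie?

Trace insertions, counting only characters that open a new branch:
  "vi" → 2 new (v, i)
  "vendefenpa" → prefix "v" already present; 9 new (e, n, d, e, f, e, n, p, a)
  "vendero" → prefix "vende" already present; 2 new (r, o)
  "dordor" → 6 new (d, o, r, d, o, r)
Total nodes = 2 + 9 + 2 + 6 = 19

19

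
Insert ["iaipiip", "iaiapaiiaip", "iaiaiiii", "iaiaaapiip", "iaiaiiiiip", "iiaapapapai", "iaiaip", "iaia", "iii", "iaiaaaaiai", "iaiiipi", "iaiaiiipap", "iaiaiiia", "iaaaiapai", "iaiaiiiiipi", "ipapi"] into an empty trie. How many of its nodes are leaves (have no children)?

13

Leaves are exactly the stored words that no other stored word extends.
Those words: "iaaaiapai", "iaiaaaaiai", "iaiaaapiip", "iaiaiiia", "iaiaiiiiipi", "iaiaiiipap", "iaiaip", "iaiapaiiaip", "iaiiipi", "iaipiip", "iiaapapapai", "iii", "ipapi"
Leaf count: 13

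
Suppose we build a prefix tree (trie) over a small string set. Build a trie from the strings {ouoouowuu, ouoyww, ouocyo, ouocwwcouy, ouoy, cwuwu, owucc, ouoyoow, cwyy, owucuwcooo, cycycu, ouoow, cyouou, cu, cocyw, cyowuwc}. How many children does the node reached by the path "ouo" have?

Walk "ouo" from the root, arriving at one node.
Characters that immediately follow "ouo" among the stored strings: {c, o, y}.
That node has 3 child edges.

3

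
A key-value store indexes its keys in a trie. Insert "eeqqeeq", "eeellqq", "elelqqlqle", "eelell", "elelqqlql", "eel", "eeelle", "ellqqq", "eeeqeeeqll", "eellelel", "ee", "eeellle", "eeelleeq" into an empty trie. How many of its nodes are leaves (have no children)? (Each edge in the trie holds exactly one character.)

A leaf is a node with no children — equivalently, the end of a word that is not a proper prefix of any other stored word.
Those words: "eeelleeq", "eeellle", "eeellqq", "eeeqeeeqll", "eelell", "eellelel", "eeqqeeq", "elelqqlqle", "ellqqq"
Leaf count: 9

9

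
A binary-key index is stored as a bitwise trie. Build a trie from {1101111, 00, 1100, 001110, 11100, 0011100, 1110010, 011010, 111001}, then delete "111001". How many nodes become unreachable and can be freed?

0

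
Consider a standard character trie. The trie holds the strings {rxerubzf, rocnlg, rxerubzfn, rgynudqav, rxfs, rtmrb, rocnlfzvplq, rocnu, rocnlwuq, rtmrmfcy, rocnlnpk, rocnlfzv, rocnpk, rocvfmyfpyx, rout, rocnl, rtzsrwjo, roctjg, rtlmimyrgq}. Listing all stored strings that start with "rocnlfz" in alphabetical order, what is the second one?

Words with prefix "rocnlfz", in lexicographic order: "rocnlfzv", "rocnlfzvplq"
The 2nd is rocnlfzvplq.

rocnlfzvplq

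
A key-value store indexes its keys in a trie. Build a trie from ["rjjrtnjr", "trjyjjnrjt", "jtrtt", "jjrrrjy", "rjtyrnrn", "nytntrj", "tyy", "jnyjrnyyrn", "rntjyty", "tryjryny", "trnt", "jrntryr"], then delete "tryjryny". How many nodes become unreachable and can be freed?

6

A node on "tryjryny"'s path can go only if nothing else ends at it or branches off below it.
The suffix "yjryny" (6 nodes) is used only by "tryjryny"; the node for "tr" still has the child "j", so pruning stops there.
Nodes removed: 6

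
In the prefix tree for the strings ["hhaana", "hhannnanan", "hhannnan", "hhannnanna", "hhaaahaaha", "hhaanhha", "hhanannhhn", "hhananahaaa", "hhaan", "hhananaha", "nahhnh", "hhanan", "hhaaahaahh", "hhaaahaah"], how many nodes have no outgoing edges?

9

A leaf is a node with no children — equivalently, the end of a word that is not a proper prefix of any other stored word.
Those words: "hhaaahaaha", "hhaaahaahh", "hhaana", "hhaanhha", "hhananahaaa", "hhanannhhn", "hhannnanan", "hhannnanna", "nahhnh"
Leaf count: 9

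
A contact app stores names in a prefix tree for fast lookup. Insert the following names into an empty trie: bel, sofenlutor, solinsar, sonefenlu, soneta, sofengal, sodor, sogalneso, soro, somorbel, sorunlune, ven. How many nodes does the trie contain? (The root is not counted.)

58

Insert word by word; a character creates a node only if that edge doesn't already exist:
  "bel" → 3 new (b, e, l)
  "sofenlutor" → 10 new (s, o, f, e, n, l, u, t, o, r)
  "solinsar" → prefix "so" already present; 6 new (l, i, n, s, a, r)
  "sonefenlu" → prefix "so" already present; 7 new (n, e, f, e, n, l, u)
  "soneta" → prefix "sone" already present; 2 new (t, a)
  "sofengal" → prefix "sofen" already present; 3 new (g, a, l)
  "sodor" → prefix "so" already present; 3 new (d, o, r)
  "sogalneso" → prefix "so" already present; 7 new (g, a, l, n, e, s, o)
  "soro" → prefix "so" already present; 2 new (r, o)
  "somorbel" → prefix "so" already present; 6 new (m, o, r, b, e, l)
  "sorunlune" → prefix "sor" already present; 6 new (u, n, l, u, n, e)
  "ven" → 3 new (v, e, n)
Total nodes = 3 + 10 + 6 + 7 + 2 + 3 + 3 + 7 + 2 + 6 + 6 + 3 = 58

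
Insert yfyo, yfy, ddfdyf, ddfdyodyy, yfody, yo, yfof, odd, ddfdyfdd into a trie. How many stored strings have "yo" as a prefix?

1

Filter for entries beginning with "yo":
Words under "yo": yo
Count: 1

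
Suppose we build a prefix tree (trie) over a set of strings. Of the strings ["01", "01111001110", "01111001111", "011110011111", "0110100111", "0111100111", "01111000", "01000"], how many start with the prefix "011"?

Walk to "011"; the words in its subtree are exactly those with that prefix.
Matches: "0110100111", "01111000", "0111100111", "01111001110", "01111001111", "011110011111"
Count: 6

6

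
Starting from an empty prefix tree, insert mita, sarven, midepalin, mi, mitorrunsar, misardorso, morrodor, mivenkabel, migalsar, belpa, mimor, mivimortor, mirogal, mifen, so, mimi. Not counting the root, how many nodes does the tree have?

79

Count nodes per top-level branch (shared prefixes stored once):
  'b'-branch (belpa): 5 nodes
  'm'-branch (mi, midepalin, mifen, migalsar, mimi, mimor, mirogal, misardorso, mita, mitorrunsar, mivenkabel, mivimortor, morrodor): 67 nodes
  's'-branch (sarven, so): 7 nodes
Sum: 79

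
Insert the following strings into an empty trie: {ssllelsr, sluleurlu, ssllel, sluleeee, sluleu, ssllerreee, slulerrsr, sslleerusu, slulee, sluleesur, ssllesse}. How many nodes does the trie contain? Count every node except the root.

39

Count nodes per top-level branch (shared prefixes stored once):
  's'-branch (slulee, sluleeee, sluleesur, slulerrsr, sluleu, sluleurlu, sslleerusu, ssllel, ssllelsr, ssllerreee, ssllesse): 39 nodes
Sum: 39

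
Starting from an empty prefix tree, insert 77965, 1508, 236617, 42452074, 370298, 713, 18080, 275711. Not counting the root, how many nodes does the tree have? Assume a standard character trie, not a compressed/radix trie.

40

For each word, the new-node count is its length minus the longest prefix already in the trie:
  "77965" → 5 new (7, 7, 9, 6, 5)
  "1508" → 4 new (1, 5, 0, 8)
  "236617" → 6 new (2, 3, 6, 6, 1, 7)
  "42452074" → 8 new (4, 2, 4, 5, 2, 0, 7, 4)
  "370298" → 6 new (3, 7, 0, 2, 9, 8)
  "713" → prefix "7" already present; 2 new (1, 3)
  "18080" → prefix "1" already present; 4 new (8, 0, 8, 0)
  "275711" → prefix "2" already present; 5 new (7, 5, 7, 1, 1)
Total nodes = 5 + 4 + 6 + 8 + 6 + 2 + 4 + 5 = 40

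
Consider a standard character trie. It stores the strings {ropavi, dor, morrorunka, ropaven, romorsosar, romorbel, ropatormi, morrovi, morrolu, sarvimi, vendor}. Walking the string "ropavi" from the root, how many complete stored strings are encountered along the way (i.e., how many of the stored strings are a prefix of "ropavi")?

Check each prefix of "ropavi" against the stored set — each match is an end-marker on the path.
Prefixes of the query that are stored words: "ropavi"
Count: 1

1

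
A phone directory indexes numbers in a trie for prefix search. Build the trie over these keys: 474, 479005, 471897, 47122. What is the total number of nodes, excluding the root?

Count nodes per top-level branch (shared prefixes stored once):
  '4'-branch (47122, 471897, 474, 479005): 13 nodes
Sum: 13

13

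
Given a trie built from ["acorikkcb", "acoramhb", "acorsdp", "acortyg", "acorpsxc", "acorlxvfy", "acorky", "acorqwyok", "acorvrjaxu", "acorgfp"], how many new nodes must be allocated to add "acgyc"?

3

The longest prefix of "acgyc" already in the trie is "ac" (length 2).
New nodes needed: |"acgyc"| − 2 = 5 − 2 = 3.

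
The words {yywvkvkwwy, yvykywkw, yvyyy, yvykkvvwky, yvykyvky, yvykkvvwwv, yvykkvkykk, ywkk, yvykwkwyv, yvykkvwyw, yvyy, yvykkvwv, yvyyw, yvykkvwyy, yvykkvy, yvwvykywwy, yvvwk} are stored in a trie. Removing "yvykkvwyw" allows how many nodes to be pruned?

1

A node on "yvykkvwyw"'s path can go only if nothing else ends at it or branches off below it.
The suffix "w" (1 node) is used only by "yvykkvwyw"; the node for "yvykkvwy" still has the child "y", so pruning stops there.
Nodes removed: 1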